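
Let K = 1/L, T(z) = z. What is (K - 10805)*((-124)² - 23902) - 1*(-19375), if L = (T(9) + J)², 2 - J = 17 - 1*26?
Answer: 18428556737/200 ≈ 9.2143e+7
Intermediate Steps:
J = 11 (J = 2 - (17 - 1*26) = 2 - (17 - 26) = 2 - 1*(-9) = 2 + 9 = 11)
L = 400 (L = (9 + 11)² = 20² = 400)
K = 1/400 ≈ 0.0025000
(K - 10805)*((-124)² - 23902) - 1*(-19375) = (1/400 - 10805)*((-124)² - 23902) - 1*(-19375) = -4321999*(15376 - 23902)/400 + 19375 = -4321999/400*(-8526) + 19375 = 18424681737/200 + 19375 = 18428556737/200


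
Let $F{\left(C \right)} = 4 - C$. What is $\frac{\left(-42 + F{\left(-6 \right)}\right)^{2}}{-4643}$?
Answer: $- \frac{1024}{4643} \approx -0.22055$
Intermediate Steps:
$\frac{\left(-42 + F{\left(-6 \right)}\right)^{2}}{-4643} = \frac{\left(-42 + \left(4 - -6\right)\right)^{2}}{-4643} = \left(-42 + \left(4 + 6\right)\right)^{2} \left(- \frac{1}{4643}\right) = \left(-42 + 10\right)^{2} \left(- \frac{1}{4643}\right) = \left(-32\right)^{2} \left(- \frac{1}{4643}\right) = 1024 \left(- \frac{1}{4643}\right) = - \frac{1024}{4643}$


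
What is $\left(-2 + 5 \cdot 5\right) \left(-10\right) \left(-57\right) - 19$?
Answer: $13091$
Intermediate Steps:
$\left(-2 + 5 \cdot 5\right) \left(-10\right) \left(-57\right) - 19 = \left(-2 + 25\right) \left(-10\right) \left(-57\right) - 19 = 23 \left(-10\right) \left(-57\right) - 19 = \left(-230\right) \left(-57\right) - 19 = 13110 - 19 = 13091$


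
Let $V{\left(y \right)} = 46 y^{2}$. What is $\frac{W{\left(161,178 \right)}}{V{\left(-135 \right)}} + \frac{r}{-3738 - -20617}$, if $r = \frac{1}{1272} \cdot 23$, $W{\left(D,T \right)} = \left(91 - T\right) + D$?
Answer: $\frac{268011427}{2999908045800} \approx 8.934 \cdot 10^{-5}$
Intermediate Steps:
$W{\left(D,T \right)} = 91 + D - T$
$r = \frac{23}{1272}$ ($r = \frac{1}{1272} \cdot 23 = \frac{23}{1272} \approx 0.018082$)
$\frac{W{\left(161,178 \right)}}{V{\left(-135 \right)}} + \frac{r}{-3738 - -20617} = \frac{91 + 161 - 178}{46 \left(-135\right)^{2}} + \frac{23}{1272 \left(-3738 - -20617\right)} = \frac{91 + 161 - 178}{46 \cdot 18225} + \frac{23}{1272 \left(-3738 + 20617\right)} = \frac{74}{838350} + \frac{23}{1272 \cdot 16879} = 74 \cdot \frac{1}{838350} + \frac{23}{1272} \cdot \frac{1}{16879} = \frac{37}{419175} + \frac{23}{21470088} = \frac{268011427}{2999908045800}$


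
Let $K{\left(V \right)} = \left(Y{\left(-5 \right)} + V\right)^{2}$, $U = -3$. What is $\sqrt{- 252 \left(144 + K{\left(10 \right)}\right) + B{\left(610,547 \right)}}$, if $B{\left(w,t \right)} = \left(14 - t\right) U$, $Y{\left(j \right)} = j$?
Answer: $i \sqrt{40989} \approx 202.46 i$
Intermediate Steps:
$B{\left(w,t \right)} = -42 + 3 t$ ($B{\left(w,t \right)} = \left(14 - t\right) \left(-3\right) = -42 + 3 t$)
$K{\left(V \right)} = \left(-5 + V\right)^{2}$
$\sqrt{- 252 \left(144 + K{\left(10 \right)}\right) + B{\left(610,547 \right)}} = \sqrt{- 252 \left(144 + \left(-5 + 10\right)^{2}\right) + \left(-42 + 3 \cdot 547\right)} = \sqrt{- 252 \left(144 + 5^{2}\right) + \left(-42 + 1641\right)} = \sqrt{- 252 \left(144 + 25\right) + 1599} = \sqrt{\left(-252\right) 169 + 1599} = \sqrt{-42588 + 1599} = \sqrt{-40989} = i \sqrt{40989}$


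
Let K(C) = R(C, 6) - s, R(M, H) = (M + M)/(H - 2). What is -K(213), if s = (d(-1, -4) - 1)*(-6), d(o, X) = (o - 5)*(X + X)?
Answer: -777/2 ≈ -388.50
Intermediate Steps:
R(M, H) = 2*M/(-2 + H) (R(M, H) = (2*M)/(-2 + H) = 2*M/(-2 + H))
d(o, X) = 2*X*(-5 + o) (d(o, X) = (-5 + o)*(2*X) = 2*X*(-5 + o))
s = -282 (s = (2*(-4)*(-5 - 1) - 1)*(-6) = (2*(-4)*(-6) - 1)*(-6) = (48 - 1)*(-6) = 47*(-6) = -282)
K(C) = 282 + C/2 (K(C) = 2*C/(-2 + 6) - 1*(-282) = 2*C/4 + 282 = 2*C*(¼) + 282 = C/2 + 282 = 282 + C/2)
-K(213) = -(282 + (½)*213) = -(282 + 213/2) = -1*777/2 = -777/2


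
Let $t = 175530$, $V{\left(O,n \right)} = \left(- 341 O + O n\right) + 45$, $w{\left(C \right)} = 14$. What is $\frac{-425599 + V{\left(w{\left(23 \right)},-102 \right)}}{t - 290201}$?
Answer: $\frac{431756}{114671} \approx 3.7652$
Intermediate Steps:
$V{\left(O,n \right)} = 45 - 341 O + O n$
$\frac{-425599 + V{\left(w{\left(23 \right)},-102 \right)}}{t - 290201} = \frac{-425599 + \left(45 - 4774 + 14 \left(-102\right)\right)}{175530 - 290201} = \frac{-425599 - 6157}{-114671} = \left(-425599 - 6157\right) \left(- \frac{1}{114671}\right) = \left(-431756\right) \left(- \frac{1}{114671}\right) = \frac{431756}{114671}$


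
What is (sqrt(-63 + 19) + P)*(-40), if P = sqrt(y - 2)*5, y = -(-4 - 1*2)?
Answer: -400 - 80*I*sqrt(11) ≈ -400.0 - 265.33*I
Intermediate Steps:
y = 6 (y = -(-4 - 2) = -1*(-6) = 6)
P = 10 (P = sqrt(6 - 2)*5 = sqrt(4)*5 = 2*5 = 10)
(sqrt(-63 + 19) + P)*(-40) = (sqrt(-63 + 19) + 10)*(-40) = (sqrt(-44) + 10)*(-40) = (2*I*sqrt(11) + 10)*(-40) = (10 + 2*I*sqrt(11))*(-40) = -400 - 80*I*sqrt(11)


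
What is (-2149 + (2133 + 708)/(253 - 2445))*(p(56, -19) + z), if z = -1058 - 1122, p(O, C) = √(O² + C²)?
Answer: 2568829705/548 - 4713449*√3497/2192 ≈ 4.5605e+6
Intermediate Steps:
p(O, C) = √(C² + O²)
z = -2180
(-2149 + (2133 + 708)/(253 - 2445))*(p(56, -19) + z) = (-2149 + (2133 + 708)/(253 - 2445))*(√((-19)² + 56²) - 2180) = (-2149 + 2841/(-2192))*(√(361 + 3136) - 2180) = (-2149 + 2841*(-1/2192))*(√3497 - 2180) = (-2149 - 2841/2192)*(-2180 + √3497) = -4713449*(-2180 + √3497)/2192 = 2568829705/548 - 4713449*√3497/2192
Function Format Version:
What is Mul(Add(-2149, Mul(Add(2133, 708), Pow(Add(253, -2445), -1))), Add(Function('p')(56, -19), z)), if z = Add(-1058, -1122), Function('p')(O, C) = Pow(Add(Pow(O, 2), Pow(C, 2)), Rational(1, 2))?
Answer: Add(Rational(2568829705, 548), Mul(Rational(-4713449, 2192), Pow(3497, Rational(1, 2)))) ≈ 4.5605e+6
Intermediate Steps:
Function('p')(O, C) = Pow(Add(Pow(C, 2), Pow(O, 2)), Rational(1, 2))
z = -2180
Mul(Add(-2149, Mul(Add(2133, 708), Pow(Add(253, -2445), -1))), Add(Function('p')(56, -19), z)) = Mul(Add(-2149, Mul(Add(2133, 708), Pow(Add(253, -2445), -1))), Add(Pow(Add(Pow(-19, 2), Pow(56, 2)), Rational(1, 2)), -2180)) = Mul(Add(-2149, Mul(2841, Pow(-2192, -1))), Add(Pow(Add(361, 3136), Rational(1, 2)), -2180)) = Mul(Add(-2149, Mul(2841, Rational(-1, 2192))), Add(Pow(3497, Rational(1, 2)), -2180)) = Mul(Add(-2149, Rational(-2841, 2192)), Add(-2180, Pow(3497, Rational(1, 2)))) = Mul(Rational(-4713449, 2192), Add(-2180, Pow(3497, Rational(1, 2)))) = Add(Rational(2568829705, 548), Mul(Rational(-4713449, 2192), Pow(3497, Rational(1, 2))))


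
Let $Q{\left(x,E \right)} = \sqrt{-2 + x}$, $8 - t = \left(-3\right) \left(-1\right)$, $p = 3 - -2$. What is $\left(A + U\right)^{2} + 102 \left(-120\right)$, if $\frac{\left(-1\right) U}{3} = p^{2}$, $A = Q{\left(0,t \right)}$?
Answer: $-12240 + \left(75 - i \sqrt{2}\right)^{2} \approx -6617.0 - 212.13 i$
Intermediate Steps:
$p = 5$ ($p = 3 + 2 = 5$)
$t = 5$ ($t = 8 - \left(-3\right) \left(-1\right) = 8 - 3 = 5$)
$A = i \sqrt{2}$ ($A = \sqrt{-2 + 0} = \sqrt{-2} = i \sqrt{2} \approx 1.4142 i$)
$U = -75$ ($U = - 3 \cdot 5^{2} = \left(-3\right) 25 = -75$)
$\left(A + U\right)^{2} + 102 \left(-120\right) = \left(i \sqrt{2} - 75\right)^{2} + 102 \left(-120\right) = \left(-75 + i \sqrt{2}\right)^{2} - 12240 = -12240 + \left(-75 + i \sqrt{2}\right)^{2}$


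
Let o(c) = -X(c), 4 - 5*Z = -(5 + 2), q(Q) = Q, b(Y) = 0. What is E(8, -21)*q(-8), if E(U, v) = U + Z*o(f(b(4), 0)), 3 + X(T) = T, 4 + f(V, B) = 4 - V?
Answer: -584/5 ≈ -116.80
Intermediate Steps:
f(V, B) = -V (f(V, B) = -4 + (4 - V) = -V)
X(T) = -3 + T
Z = 11/5 (Z = ⅘ - (-1)*(5 + 2)/5 = ⅘ - (-1)*7/5 = ⅘ - ⅕*(-7) = ⅘ + 7/5 = 11/5 ≈ 2.2000)
o(c) = 3 - c (o(c) = -(-3 + c) = 3 - c)
E(U, v) = 33/5 + U (E(U, v) = U + 11*(3 - (-1)*0)/5 = U + 11*(3 - 1*0)/5 = U + 11*(3 + 0)/5 = U + (11/5)*3 = U + 33/5 = 33/5 + U)
E(8, -21)*q(-8) = (33/5 + 8)*(-8) = (73/5)*(-8) = -584/5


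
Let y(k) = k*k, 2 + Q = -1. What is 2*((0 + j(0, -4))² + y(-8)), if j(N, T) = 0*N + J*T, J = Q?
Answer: 416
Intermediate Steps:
Q = -3 (Q = -2 - 1 = -3)
J = -3
j(N, T) = -3*T (j(N, T) = 0*N - 3*T = 0 - 3*T = -3*T)
y(k) = k²
2*((0 + j(0, -4))² + y(-8)) = 2*((0 - 3*(-4))² + (-8)²) = 2*((0 + 12)² + 64) = 2*(12² + 64) = 2*(144 + 64) = 2*208 = 416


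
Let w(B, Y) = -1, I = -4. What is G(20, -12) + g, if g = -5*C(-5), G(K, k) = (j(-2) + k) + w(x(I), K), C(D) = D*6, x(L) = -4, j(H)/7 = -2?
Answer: 123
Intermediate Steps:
j(H) = -14 (j(H) = 7*(-2) = -14)
C(D) = 6*D
G(K, k) = -15 + k (G(K, k) = (-14 + k) - 1 = -15 + k)
g = 150 (g = -30*(-5) = -5*(-30) = 150)
G(20, -12) + g = (-15 - 12) + 150 = -27 + 150 = 123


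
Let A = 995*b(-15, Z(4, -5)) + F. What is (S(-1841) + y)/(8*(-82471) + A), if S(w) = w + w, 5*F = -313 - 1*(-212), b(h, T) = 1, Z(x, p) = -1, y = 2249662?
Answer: -5614950/1646983 ≈ -3.4092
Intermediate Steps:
F = -101/5 (F = (-313 - 1*(-212))/5 = (-313 + 212)/5 = (⅕)*(-101) = -101/5 ≈ -20.200)
S(w) = 2*w
A = 4874/5 (A = 995*1 - 101/5 = 995 - 101/5 = 4874/5 ≈ 974.80)
(S(-1841) + y)/(8*(-82471) + A) = (2*(-1841) + 2249662)/(8*(-82471) + 4874/5) = (-3682 + 2249662)/(-659768 + 4874/5) = 2245980/(-3293966/5) = 2245980*(-5/3293966) = -5614950/1646983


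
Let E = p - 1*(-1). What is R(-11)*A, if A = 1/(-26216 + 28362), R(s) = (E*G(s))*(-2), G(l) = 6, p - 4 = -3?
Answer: -12/1073 ≈ -0.011184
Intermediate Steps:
p = 1 (p = 4 - 3 = 1)
E = 2 (E = 1 - 1*(-1) = 1 + 1 = 2)
R(s) = -24 (R(s) = (2*6)*(-2) = 12*(-2) = -24)
A = 1/2146 ≈ 0.00046598
R(-11)*A = -24*1/2146 = -12/1073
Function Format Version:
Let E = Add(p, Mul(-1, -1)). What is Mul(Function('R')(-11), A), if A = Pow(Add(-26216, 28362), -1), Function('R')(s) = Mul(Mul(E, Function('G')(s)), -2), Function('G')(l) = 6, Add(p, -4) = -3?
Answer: Rational(-12, 1073) ≈ -0.011184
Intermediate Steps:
p = 1 (p = Add(4, -3) = 1)
E = 2 (E = Add(1, Mul(-1, -1)) = Add(1, 1) = 2)
Function('R')(s) = -24 (Function('R')(s) = Mul(Mul(2, 6), -2) = Mul(12, -2) = -24)
A = Rational(1, 2146) (A = Pow(2146, -1) = Rational(1, 2146) ≈ 0.00046598)
Mul(Function('R')(-11), A) = Mul(-24, Rational(1, 2146)) = Rational(-12, 1073)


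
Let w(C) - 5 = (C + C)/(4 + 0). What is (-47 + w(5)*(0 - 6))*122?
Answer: -11224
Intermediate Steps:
w(C) = 5 + C/2 (w(C) = 5 + (C + C)/(4 + 0) = 5 + (2*C)/4 = 5 + (2*C)*(1/4) = 5 + C/2)
(-47 + w(5)*(0 - 6))*122 = (-47 + (5 + (1/2)*5)*(0 - 6))*122 = (-47 + (5 + 5/2)*(-6))*122 = (-47 + (15/2)*(-6))*122 = (-47 - 45)*122 = -92*122 = -11224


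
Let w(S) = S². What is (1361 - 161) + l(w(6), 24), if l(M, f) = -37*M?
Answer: -132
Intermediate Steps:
l(M, f) = -37*M
(1361 - 161) + l(w(6), 24) = (1361 - 161) - 37*6² = 1200 - 37*36 = 1200 - 1332 = -132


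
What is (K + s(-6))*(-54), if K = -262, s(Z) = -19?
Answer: 15174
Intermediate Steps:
(K + s(-6))*(-54) = (-262 - 19)*(-54) = -281*(-54) = 15174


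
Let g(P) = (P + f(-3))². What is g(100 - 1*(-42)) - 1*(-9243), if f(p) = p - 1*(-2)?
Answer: 29124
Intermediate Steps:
f(p) = 2 + p (f(p) = p + 2 = 2 + p)
g(P) = (-1 + P)² (g(P) = (P + (2 - 3))² = (P - 1)² = (-1 + P)²)
g(100 - 1*(-42)) - 1*(-9243) = (-1 + (100 - 1*(-42)))² - 1*(-9243) = (-1 + (100 + 42))² + 9243 = (-1 + 142)² + 9243 = 141² + 9243 = 19881 + 9243 = 29124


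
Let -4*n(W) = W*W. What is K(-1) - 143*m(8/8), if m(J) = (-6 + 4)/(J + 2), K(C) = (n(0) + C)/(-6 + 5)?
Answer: 289/3 ≈ 96.333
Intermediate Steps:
n(W) = -W²/4 (n(W) = -W*W/4 = -W²/4)
K(C) = -C (K(C) = (-¼*0² + C)/(-6 + 5) = (-¼*0 + C)/(-1) = (0 + C)*(-1) = C*(-1) = -C)
m(J) = -2/(2 + J)
K(-1) - 143*m(8/8) = -1*(-1) - (-286)/(2 + 8/8) = 1 - (-286)/(2 + 8*(⅛)) = 1 - (-286)/(2 + 1) = 1 - (-286)/3 = 1 - 143*(-⅔) = 1 + 286/3 = 289/3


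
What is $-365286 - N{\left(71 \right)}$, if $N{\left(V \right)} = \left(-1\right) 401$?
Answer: $-364885$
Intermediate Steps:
$N{\left(V \right)} = -401$
$-365286 - N{\left(71 \right)} = -365286 - -401 = -365286 + 401 = -364885$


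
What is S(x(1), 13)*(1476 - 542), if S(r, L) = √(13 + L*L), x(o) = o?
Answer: 934*√182 ≈ 12600.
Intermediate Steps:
S(r, L) = √(13 + L²)
S(x(1), 13)*(1476 - 542) = √(13 + 13²)*(1476 - 542) = √(13 + 169)*934 = √182*934 = 934*√182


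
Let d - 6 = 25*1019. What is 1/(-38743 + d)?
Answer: -1/13262 ≈ -7.5403e-5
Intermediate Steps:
d = 25481 (d = 6 + 25*1019 = 6 + 25475 = 25481)
1/(-38743 + d) = 1/(-38743 + 25481) = 1/(-13262) = -1/13262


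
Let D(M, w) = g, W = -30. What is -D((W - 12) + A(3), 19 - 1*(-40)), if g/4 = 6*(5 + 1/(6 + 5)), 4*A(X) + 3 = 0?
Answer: -1344/11 ≈ -122.18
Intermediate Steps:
A(X) = -¾ (A(X) = -¾ + (¼)*0 = -¾ + 0 = -¾)
g = 1344/11 (g = 4*(6*(5 + 1/(6 + 5))) = 4*(6*(5 + 1/11)) = 4*(6*(56/11)) = 4*(336/11) = 1344/11 ≈ 122.18)
D(M, w) = 1344/11
-D((W - 12) + A(3), 19 - 1*(-40)) = -1*1344/11 = -1344/11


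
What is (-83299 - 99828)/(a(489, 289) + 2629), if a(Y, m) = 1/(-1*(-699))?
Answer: -128005773/1837672 ≈ -69.656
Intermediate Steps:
a(Y, m) = 1/699
(-83299 - 99828)/(a(489, 289) + 2629) = (-83299 - 99828)/(1/699 + 2629) = -183127/1837672/699 = -183127*699/1837672 = -128005773/1837672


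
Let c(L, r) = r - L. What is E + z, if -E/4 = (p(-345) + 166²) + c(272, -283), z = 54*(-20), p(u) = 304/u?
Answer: -37632764/345 ≈ -1.0908e+5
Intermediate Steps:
z = -1080
E = -37260164/345 (E = -4*((304/(-345) + 166²) + (-283 - 1*272)) = -4*((304*(-1/345) + 27556) + (-283 - 272)) = -4*((-304/345 + 27556) - 555) = -4*(9506516/345 - 555) = -4*9315041/345 = -37260164/345 ≈ -1.0800e+5)
E + z = -37260164/345 - 1080 = -37632764/345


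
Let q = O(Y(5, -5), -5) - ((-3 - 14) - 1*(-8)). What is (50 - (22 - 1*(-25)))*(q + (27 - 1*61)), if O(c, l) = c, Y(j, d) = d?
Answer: -90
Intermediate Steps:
q = 4 (q = -5 - ((-3 - 14) - 1*(-8)) = -5 - (-17 + 8) = -5 - 1*(-9) = -5 + 9 = 4)
(50 - (22 - 1*(-25)))*(q + (27 - 1*61)) = (50 - (22 - 1*(-25)))*(4 + (27 - 1*61)) = (50 - (22 + 25))*(4 + (27 - 61)) = (50 - 1*47)*(4 - 34) = (50 - 47)*(-30) = 3*(-30) = -90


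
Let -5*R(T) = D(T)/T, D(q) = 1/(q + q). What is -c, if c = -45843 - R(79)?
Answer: 2861061629/62410 ≈ 45843.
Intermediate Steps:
D(q) = 1/(2*q)
R(T) = -1/(10*T²) (R(T) = -1/(2*T)/(5*T) = -1/(10*T²))
c = -2861061629/62410 (c = -45843 - (-1)/(10*79²) = -45843 - (-1)/(10*6241) = -45843 - 1*(-1/62410) = -45843 + 1/62410 = -2861061629/62410 ≈ -45843.)
-c = -1*(-2861061629/62410) = 2861061629/62410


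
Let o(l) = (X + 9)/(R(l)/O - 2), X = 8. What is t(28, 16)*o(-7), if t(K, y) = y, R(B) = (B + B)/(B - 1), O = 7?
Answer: -1088/7 ≈ -155.43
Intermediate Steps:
R(B) = 2*B/(-1 + B) (R(B) = (2*B)/(-1 + B) = 2*B/(-1 + B))
o(l) = 17/(-2 + 2*l/(7*(-1 + l))) (o(l) = (8 + 9)/((2*l/(-1 + l))/7 - 2) = 17/((2*l/(-1 + l))*(1/7) - 2) = 17/(2*l/(7*(-1 + l)) - 2) = 17/(-2 + 2*l/(7*(-1 + l))))
t(28, 16)*o(-7) = 16*(119*(-1 - 7)/(2*(7 - 6*(-7)))) = 16*((119/2)*(-8)/(7 + 42)) = 16*((119/2)*(-8)/49) = 16*((119/2)*(1/49)*(-8)) = 16*(-68/7) = -1088/7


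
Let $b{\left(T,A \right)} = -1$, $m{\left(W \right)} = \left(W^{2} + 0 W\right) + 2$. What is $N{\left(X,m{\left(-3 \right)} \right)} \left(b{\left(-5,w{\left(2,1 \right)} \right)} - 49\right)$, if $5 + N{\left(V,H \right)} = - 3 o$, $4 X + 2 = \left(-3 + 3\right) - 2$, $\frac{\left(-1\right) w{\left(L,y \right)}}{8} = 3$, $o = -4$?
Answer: $-350$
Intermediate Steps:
$w{\left(L,y \right)} = -24$ ($w{\left(L,y \right)} = \left(-8\right) 3 = -24$)
$m{\left(W \right)} = 2 + W^{2}$ ($m{\left(W \right)} = \left(W^{2} + 0\right) + 2 = W^{2} + 2 = 2 + W^{2}$)
$X = -1$ ($X = - \frac{1}{2} + \frac{\left(-3 + 3\right) - 2}{4} = - \frac{1}{2} + \frac{0 - 2}{4} = - \frac{1}{2} + \frac{1}{4} \left(-2\right) = - \frac{1}{2} - \frac{1}{2} = -1$)
$N{\left(V,H \right)} = 7$ ($N{\left(V,H \right)} = -5 - -12 = -5 + 12 = 7$)
$N{\left(X,m{\left(-3 \right)} \right)} \left(b{\left(-5,w{\left(2,1 \right)} \right)} - 49\right) = 7 \left(-1 - 49\right) = 7 \left(-50\right) = -350$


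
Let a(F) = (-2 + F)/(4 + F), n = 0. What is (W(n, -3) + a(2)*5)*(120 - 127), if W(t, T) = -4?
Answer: 28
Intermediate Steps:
a(F) = (-2 + F)/(4 + F)
(W(n, -3) + a(2)*5)*(120 - 127) = (-4 + ((-2 + 2)/(4 + 2))*5)*(120 - 127) = (-4 + (0/6)*5)*(-7) = (-4 + ((⅙)*0)*5)*(-7) = (-4 + 0*5)*(-7) = (-4 + 0)*(-7) = -4*(-7) = 28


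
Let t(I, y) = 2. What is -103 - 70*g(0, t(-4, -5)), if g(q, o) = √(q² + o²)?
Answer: -243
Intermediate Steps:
g(q, o) = √(o² + q²)
-103 - 70*g(0, t(-4, -5)) = -103 - 70*√(2² + 0²) = -103 - 70*√(4 + 0) = -103 - 70*√4 = -103 - 70*2 = -103 - 140 = -243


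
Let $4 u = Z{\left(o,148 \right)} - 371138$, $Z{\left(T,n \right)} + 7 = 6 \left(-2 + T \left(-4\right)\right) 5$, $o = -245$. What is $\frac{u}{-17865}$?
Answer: $\frac{22787}{4764} \approx 4.7832$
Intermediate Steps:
$Z{\left(T,n \right)} = -67 - 120 T$ ($Z{\left(T,n \right)} = -7 + 6 \left(-2 + T \left(-4\right)\right) 5 = -7 + 6 \left(-2 - 4 T\right) 5 = -7 + \left(-12 - 24 T\right) 5 = -7 - \left(60 + 120 T\right) = -67 - 120 T$)
$u = - \frac{341805}{4}$ ($u = \frac{\left(-67 - -29400\right) - 371138}{4} = \frac{\left(-67 + 29400\right) - 371138}{4} = \frac{29333 - 371138}{4} = \frac{1}{4} \left(-341805\right) = - \frac{341805}{4} \approx -85451.0$)
$\frac{u}{-17865} = - \frac{341805}{4 \left(-17865\right)} = \left(- \frac{341805}{4}\right) \left(- \frac{1}{17865}\right) = \frac{22787}{4764}$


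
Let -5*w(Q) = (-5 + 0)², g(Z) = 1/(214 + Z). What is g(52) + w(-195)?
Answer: -1329/266 ≈ -4.9962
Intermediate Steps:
w(Q) = -5 (w(Q) = -(-5 + 0)²/5 = -⅕*(-5)² = -⅕*25 = -5)
g(52) + w(-195) = 1/(214 + 52) - 5 = 1/266 - 5 = -1329/266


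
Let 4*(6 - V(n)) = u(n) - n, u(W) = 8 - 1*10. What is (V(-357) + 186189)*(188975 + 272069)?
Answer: 85803169925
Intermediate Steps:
u(W) = -2 (u(W) = 8 - 10 = -2)
V(n) = 13/2 + n/4 (V(n) = 6 - (-2 - n)/4 = 6 + (½ + n/4) = 13/2 + n/4)
(V(-357) + 186189)*(188975 + 272069) = ((13/2 + (¼)*(-357)) + 186189)*(188975 + 272069) = ((13/2 - 357/4) + 186189)*461044 = (-331/4 + 186189)*461044 = (744425/4)*461044 = 85803169925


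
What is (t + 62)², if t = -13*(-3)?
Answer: 10201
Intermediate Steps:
t = 39
(t + 62)² = (39 + 62)² = 101² = 10201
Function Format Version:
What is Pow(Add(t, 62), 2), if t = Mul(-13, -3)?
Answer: 10201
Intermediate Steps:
t = 39
Pow(Add(t, 62), 2) = Pow(Add(39, 62), 2) = Pow(101, 2) = 10201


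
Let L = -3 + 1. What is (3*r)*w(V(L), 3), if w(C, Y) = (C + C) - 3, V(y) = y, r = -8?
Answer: 168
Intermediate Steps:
L = -2
w(C, Y) = -3 + 2*C (w(C, Y) = 2*C - 3 = -3 + 2*C)
(3*r)*w(V(L), 3) = (3*(-8))*(-3 + 2*(-2)) = -24*(-3 - 4) = -24*(-7) = 168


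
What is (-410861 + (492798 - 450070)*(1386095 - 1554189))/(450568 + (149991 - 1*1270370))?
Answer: 7182731293/669811 ≈ 10724.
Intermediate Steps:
(-410861 + (492798 - 450070)*(1386095 - 1554189))/(450568 + (149991 - 1*1270370)) = (-410861 + 42728*(-168094))/(450568 + (149991 - 1270370)) = (-410861 - 7182320432)/(450568 - 1120379) = -7182731293/(-669811) = -7182731293*(-1/669811) = 7182731293/669811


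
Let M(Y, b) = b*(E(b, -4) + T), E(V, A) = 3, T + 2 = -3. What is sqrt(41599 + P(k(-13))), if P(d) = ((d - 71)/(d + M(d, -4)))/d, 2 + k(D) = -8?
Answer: sqrt(4159495)/10 ≈ 203.95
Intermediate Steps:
T = -5 (T = -2 - 3 = -5)
M(Y, b) = -2*b (M(Y, b) = b*(3 - 5) = b*(-2) = -2*b)
k(D) = -10 (k(D) = -2 - 8 = -10)
P(d) = (-71 + d)/(d*(8 + d)) (P(d) = ((d - 71)/(d - 2*(-4)))/d = ((-71 + d)/(d + 8))/d = ((-71 + d)/(8 + d))/d = (-71 + d)/(d*(8 + d)))
sqrt(41599 + P(k(-13))) = sqrt(41599 + (-71 - 10)/((-10)*(8 - 10))) = sqrt(41599 - 1/10*(-81)/(-2)) = sqrt(41599 - 1/10*(-1/2)*(-81)) = sqrt(41599 - 81/20) = sqrt(831899/20) = sqrt(4159495)/10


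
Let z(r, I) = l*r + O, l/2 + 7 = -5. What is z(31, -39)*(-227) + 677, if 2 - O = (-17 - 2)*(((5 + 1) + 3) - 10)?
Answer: 173424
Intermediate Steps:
l = -24 (l = -14 + 2*(-5) = -14 - 10 = -24)
O = -17 (O = 2 - (-17 - 2)*(((5 + 1) + 3) - 10) = 2 - (-19)*((6 + 3) - 10) = 2 - (-19)*(9 - 10) = 2 - (-19)*(-1) = 2 - 1*19 = 2 - 19 = -17)
z(r, I) = -17 - 24*r (z(r, I) = -24*r - 17 = -17 - 24*r)
z(31, -39)*(-227) + 677 = (-17 - 24*31)*(-227) + 677 = (-17 - 744)*(-227) + 677 = -761*(-227) + 677 = 172747 + 677 = 173424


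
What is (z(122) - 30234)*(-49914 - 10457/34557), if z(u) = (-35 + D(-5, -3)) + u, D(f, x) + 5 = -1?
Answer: 17336854866305/11519 ≈ 1.5051e+9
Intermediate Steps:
D(f, x) = -6 (D(f, x) = -5 - 1 = -6)
z(u) = -41 + u (z(u) = (-35 - 6) + u = -41 + u)
(z(122) - 30234)*(-49914 - 10457/34557) = ((-41 + 122) - 30234)*(-49914 - 10457/34557) = (81 - 30234)*(-49914 - 10457*1/34557) = -30153*(-49914 - 10457/34557) = -30153*(-1724888555/34557) = 17336854866305/11519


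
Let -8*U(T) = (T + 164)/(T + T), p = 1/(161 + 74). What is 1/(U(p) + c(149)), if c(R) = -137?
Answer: -16/40733 ≈ -0.00039280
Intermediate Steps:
p = 1/235 ≈ 0.0042553
U(T) = -(164 + T)/(16*T) (U(T) = -(T + 164)/(8*(T + T)) = -(164 + T)/(8*(2*T)) = -(164 + T)*1/(2*T)/8 = -(164 + T)/(16*T))
1/(U(p) + c(149)) = 1/((-164 - 1*1/235)/(16*(1/235)) - 137) = 1/((1/16)*235*(-164 - 1/235) - 137) = 1/((1/16)*235*(-38541/235) - 137) = 1/(-38541/16 - 137) = 1/(-40733/16) = -16/40733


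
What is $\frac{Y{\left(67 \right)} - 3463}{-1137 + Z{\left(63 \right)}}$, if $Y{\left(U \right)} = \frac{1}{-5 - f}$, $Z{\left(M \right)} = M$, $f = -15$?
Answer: $\frac{11543}{3580} \approx 3.2243$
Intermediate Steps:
$Y{\left(U \right)} = \frac{1}{10}$ ($Y{\left(U \right)} = \frac{1}{-5 - -15} = \frac{1}{-5 + 15} = \frac{1}{10}$)
$\frac{Y{\left(67 \right)} - 3463}{-1137 + Z{\left(63 \right)}} = \frac{\frac{1}{10} - 3463}{-1137 + 63} = - \frac{34629}{10 \left(-1074\right)} = \left(- \frac{34629}{10}\right) \left(- \frac{1}{1074}\right) = \frac{11543}{3580}$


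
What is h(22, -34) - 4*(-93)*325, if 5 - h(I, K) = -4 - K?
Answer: 120875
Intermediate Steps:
h(I, K) = 9 + K (h(I, K) = 5 - (-4 - K) = 5 + (4 + K) = 9 + K)
h(22, -34) - 4*(-93)*325 = (9 - 34) - 4*(-93)*325 = -25 + 372*325 = -25 + 120900 = 120875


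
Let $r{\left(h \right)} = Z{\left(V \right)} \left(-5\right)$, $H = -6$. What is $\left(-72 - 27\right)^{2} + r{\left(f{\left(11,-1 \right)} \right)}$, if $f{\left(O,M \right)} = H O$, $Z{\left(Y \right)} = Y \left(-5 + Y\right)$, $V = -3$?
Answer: $9681$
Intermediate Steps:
$f{\left(O,M \right)} = - 6 O$
$r{\left(h \right)} = -120$ ($r{\left(h \right)} = - 3 \left(-5 - 3\right) \left(-5\right) = \left(-3\right) \left(-8\right) \left(-5\right) = 24 \left(-5\right) = -120$)
$\left(-72 - 27\right)^{2} + r{\left(f{\left(11,-1 \right)} \right)} = \left(-72 - 27\right)^{2} - 120 = \left(-99\right)^{2} - 120 = 9801 - 120 = 9681$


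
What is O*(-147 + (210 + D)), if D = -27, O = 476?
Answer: 17136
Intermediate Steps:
O*(-147 + (210 + D)) = 476*(-147 + (210 - 27)) = 476*(-147 + 183) = 476*36 = 17136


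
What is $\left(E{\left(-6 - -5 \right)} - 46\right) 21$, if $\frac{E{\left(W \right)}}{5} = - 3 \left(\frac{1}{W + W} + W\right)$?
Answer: $- \frac{987}{2} \approx -493.5$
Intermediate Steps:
$E{\left(W \right)} = - 15 W - \frac{15}{2 W}$ ($E{\left(W \right)} = 5 \left(- 3 \left(\frac{1}{W + W} + W\right)\right) = 5 \left(- 3 \left(\frac{1}{2 W} + W\right)\right) = 5 \left(- 3 \left(W + \frac{1}{2 W}\right)\right) = 5 \left(- 3 W - \frac{3}{2 W}\right) = - 15 W - \frac{15}{2 W}$)
$\left(E{\left(-6 - -5 \right)} - 46\right) 21 = \left(\left(- 15 \left(-6 - -5\right) - \frac{15}{2 \left(-6 - -5\right)}\right) - 46\right) 21 = \left(\left(- 15 \left(-6 + 5\right) - \frac{15}{2 \left(-6 + 5\right)}\right) - 46\right) 21 = \left(\left(\left(-15\right) \left(-1\right) - \frac{15}{2 \left(-1\right)}\right) - 46\right) 21 = \left(\left(15 - - \frac{15}{2}\right) - 46\right) 21 = \left(\left(15 + \frac{15}{2}\right) - 46\right) 21 = \left(\frac{45}{2} - 46\right) 21 = \left(- \frac{47}{2}\right) 21 = - \frac{987}{2}$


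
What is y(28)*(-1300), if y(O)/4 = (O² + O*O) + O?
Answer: -8299200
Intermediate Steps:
y(O) = 4*O + 8*O² (y(O) = 4*((O² + O*O) + O) = 4*((O² + O²) + O) = 4*(2*O² + O) = 4*(O + 2*O²) = 4*O + 8*O²)
y(28)*(-1300) = (4*28*(1 + 2*28))*(-1300) = (4*28*(1 + 56))*(-1300) = (4*28*57)*(-1300) = 6384*(-1300) = -8299200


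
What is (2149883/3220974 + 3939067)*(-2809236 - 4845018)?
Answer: -16185729572844443969/536829 ≈ -3.0151e+13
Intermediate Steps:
(2149883/3220974 + 3939067)*(-2809236 - 4845018) = (2149883*(1/3220974) + 3939067)*(-7654254) = (2149883/3220974 + 3939067)*(-7654254) = (12687634541141/3220974)*(-7654254) = -16185729572844443969/536829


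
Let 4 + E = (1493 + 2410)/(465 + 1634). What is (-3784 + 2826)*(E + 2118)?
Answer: -4254659062/2099 ≈ -2.0270e+6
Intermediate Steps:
E = -4493/2099 (E = -4 + (1493 + 2410)/(465 + 1634) = -4 + 3903/2099 = -4493/2099 ≈ -2.1405)
(-3784 + 2826)*(E + 2118) = (-3784 + 2826)*(-4493/2099 + 2118) = -958*4441189/2099 = -4254659062/2099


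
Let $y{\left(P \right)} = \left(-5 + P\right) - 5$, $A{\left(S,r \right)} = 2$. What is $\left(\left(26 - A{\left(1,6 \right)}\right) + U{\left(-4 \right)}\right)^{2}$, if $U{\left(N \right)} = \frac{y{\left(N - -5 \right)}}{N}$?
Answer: $\frac{11025}{16} \approx 689.06$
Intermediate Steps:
$y{\left(P \right)} = -10 + P$
$U{\left(N \right)} = \frac{-5 + N}{N}$ ($U{\left(N \right)} = \frac{-10 + \left(N - -5\right)}{N} = \frac{-10 + \left(N + 5\right)}{N} = \frac{-10 + \left(5 + N\right)}{N} = \frac{-5 + N}{N}$)
$\left(\left(26 - A{\left(1,6 \right)}\right) + U{\left(-4 \right)}\right)^{2} = \left(\left(26 - 2\right) + \frac{-5 - 4}{-4}\right)^{2} = \left(\left(26 - 2\right) - - \frac{9}{4}\right)^{2} = \left(24 + \frac{9}{4}\right)^{2} = \left(\frac{105}{4}\right)^{2} = \frac{11025}{16}$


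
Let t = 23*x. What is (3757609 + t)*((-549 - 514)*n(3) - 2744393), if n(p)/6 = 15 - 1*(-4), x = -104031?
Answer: -3911211855200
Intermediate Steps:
n(p) = 114 (n(p) = 6*(15 - 1*(-4)) = 6*(15 + 4) = 6*19 = 114)
t = -2392713 (t = 23*(-104031) = -2392713)
(3757609 + t)*((-549 - 514)*n(3) - 2744393) = (3757609 - 2392713)*((-549 - 514)*114 - 2744393) = 1364896*(-1063*114 - 2744393) = 1364896*(-121182 - 2744393) = 1364896*(-2865575) = -3911211855200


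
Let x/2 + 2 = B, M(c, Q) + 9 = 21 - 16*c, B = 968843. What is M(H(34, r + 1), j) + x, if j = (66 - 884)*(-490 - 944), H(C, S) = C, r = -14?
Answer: 1937150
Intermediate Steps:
j = 1173012 (j = -818*(-1434) = 1173012)
M(c, Q) = 12 - 16*c (M(c, Q) = -9 + (21 - 16*c) = 12 - 16*c)
x = 1937682 (x = -4 + 2*968843 = -4 + 1937686 = 1937682)
M(H(34, r + 1), j) + x = (12 - 16*34) + 1937682 = (12 - 544) + 1937682 = -532 + 1937682 = 1937150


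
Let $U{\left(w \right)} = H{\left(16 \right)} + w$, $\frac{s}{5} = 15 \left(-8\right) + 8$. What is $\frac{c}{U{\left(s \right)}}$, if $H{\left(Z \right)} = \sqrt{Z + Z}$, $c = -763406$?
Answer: $\frac{13359605}{9799} + \frac{381703 \sqrt{2}}{39196} \approx 1377.1$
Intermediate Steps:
$H{\left(Z \right)} = \sqrt{2} \sqrt{Z}$ ($H{\left(Z \right)} = \sqrt{2 Z} = \sqrt{2} \sqrt{Z}$)
$s = -560$ ($s = 5 \left(15 \left(-8\right) + 8\right) = 5 \left(-120 + 8\right) = 5 \left(-112\right) = -560$)
$U{\left(w \right)} = w + 4 \sqrt{2}$ ($U{\left(w \right)} = \sqrt{2} \sqrt{16} + w = \sqrt{2} \cdot 4 + w = 4 \sqrt{2} + w = w + 4 \sqrt{2}$)
$\frac{c}{U{\left(s \right)}} = - \frac{763406}{-560 + 4 \sqrt{2}}$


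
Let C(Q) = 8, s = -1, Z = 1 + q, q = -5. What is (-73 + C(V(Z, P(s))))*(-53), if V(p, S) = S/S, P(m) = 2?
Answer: 3445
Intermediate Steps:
Z = -4 (Z = 1 - 5 = -4)
V(p, S) = 1
(-73 + C(V(Z, P(s))))*(-53) = (-73 + 8)*(-53) = -65*(-53) = 3445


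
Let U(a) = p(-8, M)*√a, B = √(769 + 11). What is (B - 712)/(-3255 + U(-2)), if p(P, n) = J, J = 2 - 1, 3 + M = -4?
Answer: (712 - 2*√195)/(3255 - I*√2) ≈ 0.21016 + 9.1309e-5*I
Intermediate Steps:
M = -7 (M = -3 - 4 = -7)
J = 1
p(P, n) = 1
B = 2*√195 (B = √780 = 2*√195 ≈ 27.928)
U(a) = √a (U(a) = 1*√a = √a)
(B - 712)/(-3255 + U(-2)) = (2*√195 - 712)/(-3255 + √(-2)) = (-712 + 2*√195)/(-3255 + I*√2)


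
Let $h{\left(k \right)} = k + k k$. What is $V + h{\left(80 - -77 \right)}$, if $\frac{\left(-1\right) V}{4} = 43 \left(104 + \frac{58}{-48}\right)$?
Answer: $\frac{42755}{6} \approx 7125.8$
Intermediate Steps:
$h{\left(k \right)} = k + k^{2}$
$V = - \frac{106081}{6}$ ($V = - 4 \cdot 43 \left(104 + \frac{58}{-48}\right) = - 4 \cdot 43 \left(104 + 58 \left(- \frac{1}{48}\right)\right) = - 4 \cdot 43 \left(104 - \frac{29}{24}\right) = - 4 \cdot 43 \cdot \frac{2467}{24} = \left(-4\right) \frac{106081}{24} = - \frac{106081}{6} \approx -17680.0$)
$V + h{\left(80 - -77 \right)} = - \frac{106081}{6} + \left(80 - -77\right) \left(1 + \left(80 - -77\right)\right) = - \frac{106081}{6} + \left(80 + 77\right) \left(1 + \left(80 + 77\right)\right) = - \frac{106081}{6} + 157 \left(1 + 157\right) = - \frac{106081}{6} + 157 \cdot 158 = - \frac{106081}{6} + 24806 = \frac{42755}{6}$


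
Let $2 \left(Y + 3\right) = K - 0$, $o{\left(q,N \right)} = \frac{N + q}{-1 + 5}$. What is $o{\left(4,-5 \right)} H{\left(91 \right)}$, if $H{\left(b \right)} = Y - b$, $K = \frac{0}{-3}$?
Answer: $\frac{47}{2} \approx 23.5$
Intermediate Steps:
$K = 0$ ($K = 0 \left(- \frac{1}{3}\right) = 0$)
$o{\left(q,N \right)} = \frac{N}{4} + \frac{q}{4}$ ($o{\left(q,N \right)} = \frac{N + q}{4} = \left(N + q\right) \frac{1}{4} = \frac{N}{4} + \frac{q}{4}$)
$Y = -3$ ($Y = -3 + \frac{0 - 0}{2} = -3 + \frac{0 + 0}{2} = -3 + \frac{1}{2} \cdot 0 = -3 + 0 = -3$)
$H{\left(b \right)} = -3 - b$
$o{\left(4,-5 \right)} H{\left(91 \right)} = \left(\frac{1}{4} \left(-5\right) + \frac{1}{4} \cdot 4\right) \left(-3 - 91\right) = \left(- \frac{5}{4} + 1\right) \left(-3 - 91\right) = \left(- \frac{1}{4}\right) \left(-94\right) = \frac{47}{2}$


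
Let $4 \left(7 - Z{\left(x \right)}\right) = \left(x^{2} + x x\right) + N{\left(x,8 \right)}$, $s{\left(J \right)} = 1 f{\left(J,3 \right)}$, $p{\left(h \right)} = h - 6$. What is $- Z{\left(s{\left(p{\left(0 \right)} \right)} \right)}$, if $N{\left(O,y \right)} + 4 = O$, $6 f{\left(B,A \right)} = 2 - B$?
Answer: $- \frac{61}{9} \approx -6.7778$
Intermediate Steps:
$f{\left(B,A \right)} = \frac{1}{3} - \frac{B}{6}$ ($f{\left(B,A \right)} = \frac{2 - B}{6} = \frac{1}{3} - \frac{B}{6}$)
$N{\left(O,y \right)} = -4 + O$
$p{\left(h \right)} = -6 + h$ ($p{\left(h \right)} = h - 6 = -6 + h$)
$s{\left(J \right)} = \frac{1}{3} - \frac{J}{6}$ ($s{\left(J \right)} = 1 \left(\frac{1}{3} - \frac{J}{6}\right) = \frac{1}{3} - \frac{J}{6}$)
$Z{\left(x \right)} = 8 - \frac{x^{2}}{2} - \frac{x}{4}$ ($Z{\left(x \right)} = 7 - \frac{\left(x^{2} + x x\right) + \left(-4 + x\right)}{4} = 7 - \frac{\left(x^{2} + x^{2}\right) + \left(-4 + x\right)}{4} = 7 - \frac{2 x^{2} + \left(-4 + x\right)}{4} = 7 - \frac{-4 + x + 2 x^{2}}{4} = 7 - \left(-1 + \frac{x^{2}}{2} + \frac{x}{4}\right) = 8 - \frac{x^{2}}{2} - \frac{x}{4}$)
$- Z{\left(s{\left(p{\left(0 \right)} \right)} \right)} = - (8 - \frac{\left(\frac{1}{3} - \frac{-6 + 0}{6}\right)^{2}}{2} - \frac{\frac{1}{3} - \frac{-6 + 0}{6}}{4}) = - (8 - \frac{\left(\frac{1}{3} - -1\right)^{2}}{2} - \frac{\frac{1}{3} - -1}{4}) = - (8 - \frac{\left(\frac{1}{3} + 1\right)^{2}}{2} - \frac{\frac{1}{3} + 1}{4}) = - (8 - \frac{\left(\frac{4}{3}\right)^{2}}{2} - \frac{1}{3}) = - (8 - \frac{8}{9} - \frac{1}{3}) = \left(-1\right) \frac{61}{9} = - \frac{61}{9}$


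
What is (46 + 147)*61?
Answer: 11773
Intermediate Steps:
(46 + 147)*61 = 193*61 = 11773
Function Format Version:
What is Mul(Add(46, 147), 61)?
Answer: 11773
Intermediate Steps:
Mul(Add(46, 147), 61) = Mul(193, 61) = 11773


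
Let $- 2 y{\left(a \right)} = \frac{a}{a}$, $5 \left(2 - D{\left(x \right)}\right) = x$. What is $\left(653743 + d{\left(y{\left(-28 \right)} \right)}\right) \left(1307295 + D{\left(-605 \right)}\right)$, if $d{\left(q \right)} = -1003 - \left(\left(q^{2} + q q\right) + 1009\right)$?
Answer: $852084186849$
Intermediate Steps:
$D{\left(x \right)} = 2 - \frac{x}{5}$
$y{\left(a \right)} = - \frac{1}{2}$ ($y{\left(a \right)} = - \frac{a \frac{1}{a}}{2} = \left(- \frac{1}{2}\right) 1 = - \frac{1}{2}$)
$d{\left(q \right)} = -2012 - 2 q^{2}$ ($d{\left(q \right)} = -1003 - \left(\left(q^{2} + q^{2}\right) + 1009\right) = -1003 - \left(2 q^{2} + 1009\right) = -1003 - \left(1009 + 2 q^{2}\right) = -2012 - 2 q^{2}$)
$\left(653743 + d{\left(y{\left(-28 \right)} \right)}\right) \left(1307295 + D{\left(-605 \right)}\right) = \left(653743 - \left(2012 + 2 \left(- \frac{1}{2}\right)^{2}\right)\right) \left(1307295 + \left(2 - -121\right)\right) = \left(653743 - \frac{4025}{2}\right) \left(1307295 + \left(2 + 121\right)\right) = \left(653743 - \frac{4025}{2}\right) \left(1307295 + 123\right) = \left(653743 - \frac{4025}{2}\right) 1307418 = \frac{1303461}{2} \cdot 1307418 = 852084186849$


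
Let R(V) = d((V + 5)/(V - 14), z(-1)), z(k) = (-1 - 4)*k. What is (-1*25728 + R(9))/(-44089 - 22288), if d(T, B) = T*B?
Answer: 25742/66377 ≈ 0.38781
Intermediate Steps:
z(k) = -5*k
d(T, B) = B*T
R(V) = 5*(5 + V)/(-14 + V) (R(V) = (-5*(-1))*((V + 5)/(V - 14)) = 5*((5 + V)/(-14 + V)) = 5*(5 + V)/(-14 + V))
(-1*25728 + R(9))/(-44089 - 22288) = (-1*25728 + 5*(5 + 9)/(-14 + 9))/(-44089 - 22288) = (-25728 + 5*14/(-5))/(-66377) = (-25728 + 5*(-1/5)*14)*(-1/66377) = (-25728 - 14)*(-1/66377) = -25742*(-1/66377) = 25742/66377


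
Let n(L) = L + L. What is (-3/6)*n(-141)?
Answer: 141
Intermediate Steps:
n(L) = 2*L
(-3/6)*n(-141) = (-3/6)*(2*(-141)) = -3*1/6*(-282) = -1/2*(-282) = 141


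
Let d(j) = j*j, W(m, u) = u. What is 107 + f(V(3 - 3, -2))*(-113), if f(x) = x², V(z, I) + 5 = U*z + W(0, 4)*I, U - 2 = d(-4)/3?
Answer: -18990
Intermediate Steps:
d(j) = j²
U = 22/3 (U = 2 + (-4)²/3 = 2 + 16*(⅓) = 2 + 16/3 = 22/3 ≈ 7.3333)
V(z, I) = -5 + 4*I + 22*z/3 (V(z, I) = -5 + (22*z/3 + 4*I) = -5 + (4*I + 22*z/3) = -5 + 4*I + 22*z/3)
107 + f(V(3 - 3, -2))*(-113) = 107 + (-5 + 4*(-2) + 22*(3 - 3)/3)²*(-113) = 107 + (-5 - 8 + (22/3)*0)²*(-113) = 107 + (-5 - 8 + 0)²*(-113) = 107 + (-13)²*(-113) = 107 + 169*(-113) = 107 - 19097 = -18990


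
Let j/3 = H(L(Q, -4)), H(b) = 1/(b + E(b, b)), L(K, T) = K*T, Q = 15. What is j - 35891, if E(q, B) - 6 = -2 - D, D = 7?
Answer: -753712/21 ≈ -35891.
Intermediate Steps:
E(q, B) = -3 (E(q, B) = 6 + (-2 - 1*7) = 6 + (-2 - 7) = 6 - 9 = -3)
H(b) = 1/(-3 + b) (H(b) = 1/(b - 3) = 1/(-3 + b))
j = -1/21 (j = 3/(-3 + 15*(-4)) = 3/(-3 - 60) = 3/(-63) = 3*(-1/63) = -1/21 ≈ -0.047619)
j - 35891 = -1/21 - 35891 = -753712/21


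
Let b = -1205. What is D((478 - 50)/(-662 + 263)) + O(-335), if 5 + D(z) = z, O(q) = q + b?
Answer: -616883/399 ≈ -1546.1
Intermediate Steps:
O(q) = -1205 + q (O(q) = q - 1205 = -1205 + q)
D(z) = -5 + z
D((478 - 50)/(-662 + 263)) + O(-335) = (-5 + (478 - 50)/(-662 + 263)) + (-1205 - 335) = (-5 + 428/(-399)) - 1540 = (-5 + 428*(-1/399)) - 1540 = (-5 - 428/399) - 1540 = -2423/399 - 1540 = -616883/399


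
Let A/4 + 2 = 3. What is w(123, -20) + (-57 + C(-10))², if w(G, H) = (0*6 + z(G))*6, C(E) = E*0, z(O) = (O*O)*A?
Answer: 366345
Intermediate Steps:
A = 4 (A = -8 + 4*3 = -8 + 12 = 4)
z(O) = 4*O² (z(O) = (O*O)*4 = O²*4 = 4*O²)
C(E) = 0
w(G, H) = 24*G² (w(G, H) = (0*6 + 4*G²)*6 = (0 + 4*G²)*6 = (4*G²)*6 = 24*G²)
w(123, -20) + (-57 + C(-10))² = 24*123² + (-57 + 0)² = 24*15129 + (-57)² = 363096 + 3249 = 366345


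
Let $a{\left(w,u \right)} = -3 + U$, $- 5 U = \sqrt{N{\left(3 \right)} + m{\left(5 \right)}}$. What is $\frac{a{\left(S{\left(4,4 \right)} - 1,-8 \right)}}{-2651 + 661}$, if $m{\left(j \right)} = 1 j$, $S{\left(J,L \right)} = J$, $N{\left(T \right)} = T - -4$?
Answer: $\frac{3}{1990} + \frac{\sqrt{3}}{4975} \approx 0.0018557$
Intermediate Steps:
$N{\left(T \right)} = 4 + T$ ($N{\left(T \right)} = T + 4 = 4 + T$)
$m{\left(j \right)} = j$
$U = - \frac{2 \sqrt{3}}{5}$ ($U = - \frac{\sqrt{\left(4 + 3\right) + 5}}{5} = - \frac{\sqrt{7 + 5}}{5} = - \frac{\sqrt{12}}{5} = - \frac{2 \sqrt{3}}{5} \approx -0.69282$)
$a{\left(w,u \right)} = -3 - \frac{2 \sqrt{3}}{5}$
$\frac{a{\left(S{\left(4,4 \right)} - 1,-8 \right)}}{-2651 + 661} = \frac{-3 - \frac{2 \sqrt{3}}{5}}{-2651 + 661} = \frac{-3 - \frac{2 \sqrt{3}}{5}}{-1990} = - \frac{-3 - \frac{2 \sqrt{3}}{5}}{1990} = \frac{3}{1990} + \frac{\sqrt{3}}{4975}$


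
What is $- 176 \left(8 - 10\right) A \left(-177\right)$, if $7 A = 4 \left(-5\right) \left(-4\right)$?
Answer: $- \frac{4984320}{7} \approx -7.1205 \cdot 10^{5}$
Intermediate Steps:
$A = \frac{80}{7}$ ($A = \frac{4 \left(-5\right) \left(-4\right)}{7} = \frac{\left(-20\right) \left(-4\right)}{7} = \frac{1}{7} \cdot 80 = \frac{80}{7} \approx 11.429$)
$- 176 \left(8 - 10\right) A \left(-177\right) = - 176 \left(8 - 10\right) \frac{80}{7} \left(-177\right) = - 176 \left(\left(-2\right) \frac{80}{7}\right) \left(-177\right) = \left(-176\right) \left(- \frac{160}{7}\right) \left(-177\right) = \frac{28160}{7} \left(-177\right) = - \frac{4984320}{7}$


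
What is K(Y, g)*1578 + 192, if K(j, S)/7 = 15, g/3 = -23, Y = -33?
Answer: 165882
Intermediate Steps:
g = -69 (g = 3*(-23) = -69)
K(j, S) = 105 (K(j, S) = 7*15 = 105)
K(Y, g)*1578 + 192 = 105*1578 + 192 = 165690 + 192 = 165882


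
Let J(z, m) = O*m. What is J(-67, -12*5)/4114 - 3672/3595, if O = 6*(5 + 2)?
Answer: -12083004/7394915 ≈ -1.6340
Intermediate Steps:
O = 42 (O = 6*7 = 42)
J(z, m) = 42*m
J(-67, -12*5)/4114 - 3672/3595 = (42*(-12*5))/4114 - 3672/3595 = (42*(-60))*(1/4114) - 3672*1/3595 = -2520*1/4114 - 3672/3595 = -1260/2057 - 3672/3595 = -12083004/7394915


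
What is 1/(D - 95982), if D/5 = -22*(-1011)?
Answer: 1/15228 ≈ 6.5668e-5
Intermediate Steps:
D = 111210 (D = 5*(-22*(-1011)) = 5*22242 = 111210)
1/(D - 95982) = 1/(111210 - 95982) = 1/15228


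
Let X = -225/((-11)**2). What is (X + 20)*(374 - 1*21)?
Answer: 774835/121 ≈ 6403.6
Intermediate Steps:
X = -225/121 ≈ -1.8595
(X + 20)*(374 - 1*21) = (-225/121 + 20)*(374 - 1*21) = 2195*(374 - 21)/121 = (2195/121)*353 = 774835/121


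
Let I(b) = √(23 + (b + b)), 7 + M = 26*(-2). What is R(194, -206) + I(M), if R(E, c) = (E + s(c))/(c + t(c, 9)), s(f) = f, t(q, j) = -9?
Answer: 12/215 + I*√95 ≈ 0.055814 + 9.7468*I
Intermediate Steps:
M = -59 (M = -7 + 26*(-2) = -7 - 52 = -59)
R(E, c) = (E + c)/(-9 + c) (R(E, c) = (E + c)/(c - 9) = (E + c)/(-9 + c))
I(b) = √(23 + 2*b)
R(194, -206) + I(M) = (194 - 206)/(-9 - 206) + √(23 + 2*(-59)) = -12/(-215) + √(23 - 118) = -1/215*(-12) + √(-95) = 12/215 + I*√95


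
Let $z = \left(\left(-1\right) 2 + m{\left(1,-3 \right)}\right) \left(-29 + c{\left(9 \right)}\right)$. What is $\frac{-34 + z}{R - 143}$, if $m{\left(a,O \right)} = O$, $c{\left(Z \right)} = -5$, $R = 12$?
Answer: $- \frac{136}{131} \approx -1.0382$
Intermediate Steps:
$z = 170$ ($z = \left(\left(-1\right) 2 - 3\right) \left(-29 - 5\right) = \left(-2 - 3\right) \left(-34\right) = \left(-5\right) \left(-34\right) = 170$)
$\frac{-34 + z}{R - 143} = \frac{-34 + 170}{12 - 143} = \frac{1}{-131} \cdot 136 = \left(- \frac{1}{131}\right) 136 = - \frac{136}{131}$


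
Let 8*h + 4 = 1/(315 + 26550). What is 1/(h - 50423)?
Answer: -214920/10837018619 ≈ -1.9832e-5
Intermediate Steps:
h = -107459/214920 (h = -1/2 + 1/(8*(315 + 26550)) = -1/2 + (1/8)/26865 = -1/2 + (1/8)*(1/26865) = -1/2 + 1/214920 = -107459/214920 ≈ -0.50000)
1/(h - 50423) = 1/(-107459/214920 - 50423) = 1/(-10837018619/214920) = -214920/10837018619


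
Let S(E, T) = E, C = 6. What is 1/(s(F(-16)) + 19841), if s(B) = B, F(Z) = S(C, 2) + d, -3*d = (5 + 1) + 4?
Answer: 3/59531 ≈ 5.0394e-5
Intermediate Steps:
d = -10/3 (d = -((5 + 1) + 4)/3 = -(6 + 4)/3 = -⅓*10 = -10/3 ≈ -3.3333)
F(Z) = 8/3 (F(Z) = 6 - 10/3 = 8/3)
1/(s(F(-16)) + 19841) = 1/(8/3 + 19841) = 1/(59531/3) = 3/59531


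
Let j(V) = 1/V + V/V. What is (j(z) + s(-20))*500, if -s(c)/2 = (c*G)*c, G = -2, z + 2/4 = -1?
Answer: 2400500/3 ≈ 8.0017e+5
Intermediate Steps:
z = -3/2 (z = -½ - 1 = -3/2 ≈ -1.5000)
j(V) = 1 + 1/V (j(V) = 1/V + 1 = 1 + 1/V)
s(c) = 4*c² (s(c) = -2*c*(-2)*c = -2*(-2*c)*c = -(-4)*c² = 4*c²)
(j(z) + s(-20))*500 = ((1 - 3/2)/(-3/2) + 4*(-20)²)*500 = (-⅔*(-½) + 4*400)*500 = (⅓ + 1600)*500 = (4801/3)*500 = 2400500/3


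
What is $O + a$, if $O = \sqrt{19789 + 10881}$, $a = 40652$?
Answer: $40652 + \sqrt{30670} \approx 40827.0$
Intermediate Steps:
$O = \sqrt{30670} \approx 175.13$
$O + a = \sqrt{30670} + 40652 = 40652 + \sqrt{30670}$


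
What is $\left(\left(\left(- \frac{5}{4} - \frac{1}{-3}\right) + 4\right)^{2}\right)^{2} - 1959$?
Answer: $- \frac{38747663}{20736} \approx -1868.6$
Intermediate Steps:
$\left(\left(\left(- \frac{5}{4} - \frac{1}{-3}\right) + 4\right)^{2}\right)^{2} - 1959 = \left(\left(\left(\left(-5\right) \frac{1}{4} - - \frac{1}{3}\right) + 4\right)^{2}\right)^{2} - 1959 = \left(\left(\left(- \frac{5}{4} + \frac{1}{3}\right) + 4\right)^{2}\right)^{2} - 1959 = \left(\left(- \frac{11}{12} + 4\right)^{2}\right)^{2} - 1959 = \left(\left(\frac{37}{12}\right)^{2}\right)^{2} - 1959 = \left(\frac{1369}{144}\right)^{2} - 1959 = \frac{1874161}{20736} - 1959 = - \frac{38747663}{20736}$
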